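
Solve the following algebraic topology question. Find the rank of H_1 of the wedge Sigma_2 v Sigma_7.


For a wedge: H_1(A v B) = H_1(A) + H_1(B).
b_1(Sigma_2) = 4, b_1(Sigma_7) = 14.
b_1 = 4 + 14 = 18

18


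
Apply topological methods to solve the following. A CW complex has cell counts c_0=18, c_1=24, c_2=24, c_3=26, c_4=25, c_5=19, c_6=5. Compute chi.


chi = sum_k (-1)^k c_k.
= (-1)^0*18 + (-1)^1*24 + (-1)^2*24 + (-1)^3*26 + (-1)^4*25 + (-1)^5*19 + (-1)^6*5
= (18) + (-24) + (24) + (-26) + (25) + (-19) + (5)
= 3

3


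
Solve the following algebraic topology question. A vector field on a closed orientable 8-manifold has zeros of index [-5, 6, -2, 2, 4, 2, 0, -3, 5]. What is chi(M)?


Poincare-Hopf: chi(M) = sum of indices of zeros.
chi = (-5) + (6) + (-2) + (2) + (4) + (2) + (0) + (-3) + (5) = 9

9


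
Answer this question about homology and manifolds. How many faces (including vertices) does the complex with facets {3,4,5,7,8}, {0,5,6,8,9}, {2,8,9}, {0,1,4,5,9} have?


Each maximal simplex on m vertices has 2^m - 1 nonempty faces.
Take the union (dedupe shared faces).
Total distinct faces = 85

85


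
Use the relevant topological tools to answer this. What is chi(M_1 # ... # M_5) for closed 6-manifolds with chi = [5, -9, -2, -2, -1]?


For n-manifolds: chi(A#B) = chi(A) + chi(B) - chi(S^6).
chi(S^6) = 1 + (-1)^6 = 2.
chi(#) = (sum chi_i) - (5-1)*chi(S^6) = -9 - 4*2 = -17

-17


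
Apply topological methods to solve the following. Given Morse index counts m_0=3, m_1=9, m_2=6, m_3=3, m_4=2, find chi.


Morse theory: chi(M) = sum_k (-1)^k m_k where m_k = #(index-k critical points).
= (3) + (-9) + (6) + (-3) + (2) = -1

-1


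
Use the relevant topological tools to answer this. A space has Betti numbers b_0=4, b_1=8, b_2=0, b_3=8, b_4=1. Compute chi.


chi = sum_k (-1)^k b_k.
= (4) + (-8) + (0) + (-8) + (1)
= -11

-11


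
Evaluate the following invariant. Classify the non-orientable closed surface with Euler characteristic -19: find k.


chi = 2 - k for closed non-orientable surfaces with k crosscaps.
-19 = 2 - k
k = 2 - (-19) = 21

21


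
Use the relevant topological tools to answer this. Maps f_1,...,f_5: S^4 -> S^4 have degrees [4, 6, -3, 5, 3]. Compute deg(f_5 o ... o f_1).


Degree is multiplicative: deg(composition) = product of degrees.
= (4) * (6) * (-3) * (5) * (3) = -1080

-1080


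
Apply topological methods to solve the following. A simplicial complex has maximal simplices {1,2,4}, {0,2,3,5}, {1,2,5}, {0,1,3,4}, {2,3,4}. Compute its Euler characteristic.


Enumerate all faces; f-vector: f_0=6, f_1=14, f_2=11, f_3=2.
chi = sum (-1)^k f_k = 1

1


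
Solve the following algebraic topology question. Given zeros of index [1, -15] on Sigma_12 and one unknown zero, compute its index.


Poincare-Hopf: sum of indices = chi(M).
chi(Sigma_12) = 2 - 2*12 = -22.
Sum of known indices = -14.
x = chi - (sum known) = -22 - (-14) = -8

-8


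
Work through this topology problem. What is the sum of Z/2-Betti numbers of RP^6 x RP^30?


dim H^*(RP^n; Z/2) = n+1 (one Z/2 in each degree 0..n).
Total Betti number is multiplicative.
Total = (6+1) * (30+1) = 7 * 31 = 217

217


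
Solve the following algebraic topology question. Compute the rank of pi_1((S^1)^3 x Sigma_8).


pi_1(A x B) = pi_1(A) x pi_1(B); rank of abelianization = b_1.
b_1(T^3) = 3, b_1(Sigma_8) = 2*8 = 16.
b_1(product) = 3 + 16 = 19

19


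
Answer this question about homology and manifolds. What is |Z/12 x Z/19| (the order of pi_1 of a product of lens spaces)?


pi_1(X x Y) = pi_1(X) x pi_1(Y).
pi_1(L(12,1)) = Z/12, pi_1(L(19,1)) = Z/19.
|Z/12 x Z/19| = 12 * 19 = 228

228


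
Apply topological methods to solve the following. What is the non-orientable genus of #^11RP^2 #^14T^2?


Since a >= 1, the sum is non-orientable; each T^2 can be replaced by RP^2 # RP^2 (since T^2#RP^2 = 3RP^2).
Total crosscaps k = 11 + 2*14 = 39.
Check via chi: chi = 11*1 + 14*0 - (11+14-1)*2 = -37 = 2 - k = -37. Consistent.

39


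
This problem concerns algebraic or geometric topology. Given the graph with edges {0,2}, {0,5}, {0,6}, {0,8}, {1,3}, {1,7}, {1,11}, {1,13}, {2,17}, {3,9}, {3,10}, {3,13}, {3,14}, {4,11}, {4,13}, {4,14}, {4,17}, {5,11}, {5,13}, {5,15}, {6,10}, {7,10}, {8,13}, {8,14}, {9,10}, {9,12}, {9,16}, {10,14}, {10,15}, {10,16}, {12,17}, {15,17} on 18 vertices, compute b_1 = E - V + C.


b_1 = E - V + (number of components).
E = 32, V = 18, components = 1.
b_1 = 32 - 18 + 1 = 15

15


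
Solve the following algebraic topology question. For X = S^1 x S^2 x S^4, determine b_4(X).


Each S^d has Poincare polynomial 1 + t^d.
The product S^1 x S^2 x S^4 has Poincare polynomial prod(1+t^d_i).
Expanding: b_0=1, b_1=1, b_2=1, b_3=1, b_4=1, b_5=1, b_6=1, b_7=1.
b_4 = 1

1


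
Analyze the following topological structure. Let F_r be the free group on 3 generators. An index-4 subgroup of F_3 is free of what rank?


Nielsen-Schreier: an index-n subgroup of F_r is free of rank 1 + n(r-1).
Equivalently: chi(cover) = n*chi(base); chi(vee_r S^1) = 1 - 3 = -2.
chi(E) = 4*(-2) = -8; rank = 1 - chi(E) = 1 - (-8) = 9.
rank = 1 + 4*(3-1) = 1 + 8 = 9

9


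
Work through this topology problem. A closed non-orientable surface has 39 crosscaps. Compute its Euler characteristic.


For a non-orientable closed surface with k crosscaps: chi = 2 - k.
Here k = 39.
chi = 2 - 39 = -37

-37


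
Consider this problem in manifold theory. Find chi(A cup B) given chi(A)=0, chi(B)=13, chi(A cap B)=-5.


chi(A cup B) = chi(A) + chi(B) - chi(A cap B)
= 0 + (13) - (-5)
= 18

18


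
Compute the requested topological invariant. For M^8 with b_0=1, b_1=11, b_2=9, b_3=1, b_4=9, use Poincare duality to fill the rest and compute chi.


By Poincare duality b_k = b_{8-k}, so full Betti numbers: b_0=1, b_1=11, b_2=9, b_3=1, b_4=9, b_5=1, b_6=9, b_7=11, b_8=1.
chi = sum (-1)^k b_k = 5

5


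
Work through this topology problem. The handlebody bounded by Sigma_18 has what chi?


A genus-g handlebody deformation retracts to a wedge of g circles.
chi(vee_g S^1) = 1 - g.
chi(H_18) = 1 - 18 = -17

-17


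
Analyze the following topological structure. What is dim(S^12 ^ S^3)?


S^m ^ S^n = S^{m+n}.
k = 12 + 3 = 15

15


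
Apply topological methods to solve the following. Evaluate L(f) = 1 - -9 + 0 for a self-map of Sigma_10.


L(f) = tr(f_0*) - tr(f_1*) + tr(f_2*).
= 1 - (-9) + (0)
= 10

10


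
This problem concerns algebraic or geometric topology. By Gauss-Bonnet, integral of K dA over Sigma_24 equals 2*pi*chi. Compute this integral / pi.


Gauss-Bonnet: integral K dA = 2*pi*chi(M).
chi(Sigma_24) = 2 - 2*24 = -46.
(integral K dA)/pi = 2*chi = 2*(-46) = -92

-92


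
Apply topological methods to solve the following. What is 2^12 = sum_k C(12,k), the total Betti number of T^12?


b_k(T^12) = C(12,k), so the sum over k is sum_k C(12,k) = 2^12.
Total = 2^12 = 4096

4096


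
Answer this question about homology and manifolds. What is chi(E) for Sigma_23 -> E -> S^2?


chi(S^2) = 2 (n even), chi(Sigma_23) = 2 - 2*23 = -44.
chi(E) = 2 * (-44) = -88

-88


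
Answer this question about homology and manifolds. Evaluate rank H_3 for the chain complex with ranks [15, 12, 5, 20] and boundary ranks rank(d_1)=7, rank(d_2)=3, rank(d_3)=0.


rank H_k = rank(ker d_k) - rank(im d_{k+1}).
rank(ker d_3) = rank(C_3) - rank(d_3) = 20 - 0 = 20.
rank(im d_{3+1}) = 0.
rank H_3 = 20 - 0 = 20

20


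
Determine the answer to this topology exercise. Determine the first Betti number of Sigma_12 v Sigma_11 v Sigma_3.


For a wedge X v Y: reduced H_k(X v Y) = H_k(X) + H_k(Y).
Each Sigma_g contributes b_1 = 2g.
b_1 = 24 + 22 + 6 = 52

52


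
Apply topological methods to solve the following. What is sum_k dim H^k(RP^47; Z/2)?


H^k(RP^47; Z/2) = Z/2 for each 0 <= k <= 47.
Total dimension = 47 + 1 = 48

48


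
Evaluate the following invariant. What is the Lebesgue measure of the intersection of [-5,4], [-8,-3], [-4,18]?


Intersection = [max(a_i), min(b_i)] = [-4, -3].
Length = -3 - -4 = 1

1


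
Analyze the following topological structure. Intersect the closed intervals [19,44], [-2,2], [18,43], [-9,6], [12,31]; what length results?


Intersection = [max(a_i), min(b_i)] = [19, 2].
Since 19 > 2, the intersection is empty.
Length = 0

0


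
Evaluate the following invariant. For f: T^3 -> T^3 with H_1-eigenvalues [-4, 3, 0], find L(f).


For a torus self-map: L(f) = det(I - A) where A acts on H_1.
L(f) = (1--4) * (1-3) * (1-0) = 5 * -2 * 1 = -10

-10


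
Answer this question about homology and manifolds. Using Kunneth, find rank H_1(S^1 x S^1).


Each S^d has Poincare polynomial 1 + t^d.
The product S^1 x S^1 has Poincare polynomial prod(1+t^d_i).
Expanding: b_0=1, b_1=2, b_2=1.
b_1 = 2

2


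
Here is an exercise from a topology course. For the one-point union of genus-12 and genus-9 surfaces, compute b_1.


For a wedge: H_1(A v B) = H_1(A) + H_1(B).
b_1(Sigma_12) = 24, b_1(Sigma_9) = 18.
b_1 = 24 + 18 = 42

42


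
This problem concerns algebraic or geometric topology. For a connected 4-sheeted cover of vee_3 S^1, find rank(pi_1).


Nielsen-Schreier: an index-n subgroup of F_r is free of rank 1 + n(r-1).
Equivalently: chi(cover) = n*chi(base); chi(vee_r S^1) = 1 - 3 = -2.
chi(E) = 4*(-2) = -8; rank = 1 - chi(E) = 1 - (-8) = 9.
rank = 1 + 4*(3-1) = 1 + 8 = 9

9


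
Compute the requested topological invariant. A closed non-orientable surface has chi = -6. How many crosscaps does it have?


chi = 2 - k for closed non-orientable surfaces with k crosscaps.
-6 = 2 - k
k = 2 - (-6) = 8

8


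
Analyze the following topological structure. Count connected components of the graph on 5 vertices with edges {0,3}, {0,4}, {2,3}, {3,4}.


Run DFS/union-find over 5 vertices.
V = 5, E = 4.
Number of components = 2

2


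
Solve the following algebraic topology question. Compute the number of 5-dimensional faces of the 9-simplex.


Delta^9 has 9+1 vertices. A 5-face is a choice of 5+1 vertices.
f_5 = C(9+1, 5+1) = C(10,6) = 210

210


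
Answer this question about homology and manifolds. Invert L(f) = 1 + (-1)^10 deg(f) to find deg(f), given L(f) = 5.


L(f) = 1 + (-1)^10 deg(f) on S^10.
5 = 1 + (-1)^10 * deg(f)
(-1)^10 * deg(f) = 4
deg(f) = 4

4


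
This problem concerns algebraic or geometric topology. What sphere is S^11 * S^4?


Join of spheres: S^m * S^n = S^{m+n+1}.
dim = 11 + 4 + 1 = 16

16


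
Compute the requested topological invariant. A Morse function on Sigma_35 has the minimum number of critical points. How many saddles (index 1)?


A perfect Morse function has m_k = b_k.
For Sigma_35: b_0=1, b_1=2g=70, b_2=1.
Saddles m_1 = 2g = 70

70


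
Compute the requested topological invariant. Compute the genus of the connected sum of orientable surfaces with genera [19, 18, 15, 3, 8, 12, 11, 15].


Genus is additive under connected sum of orientable surfaces.
g = 19 + 18 + 15 + 3 + 8 + 12 + 11 + 15 = 101

101


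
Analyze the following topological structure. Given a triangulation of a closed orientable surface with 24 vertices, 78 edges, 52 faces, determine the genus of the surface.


chi = V - E + F = 24 - 78 + 52 = -2
For orientable closed surface: chi = 2 - 2g, so g = (2 - chi)/2.
g = (2 - (-2)) / 2 = 4 / 2 = 2

2


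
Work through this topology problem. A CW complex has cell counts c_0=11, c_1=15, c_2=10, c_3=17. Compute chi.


chi = sum_k (-1)^k c_k.
= (-1)^0*11 + (-1)^1*15 + (-1)^2*10 + (-1)^3*17
= (11) + (-15) + (10) + (-17)
= -11

-11


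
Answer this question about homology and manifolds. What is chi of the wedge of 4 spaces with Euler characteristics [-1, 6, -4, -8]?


chi(A v B) = chi(A) + chi(B) - 1 (one point identified).
For 4 spaces: chi = (sum chi_i) - (4 - 1).
sum = -7; chi = -7 - 3 = -10

-10


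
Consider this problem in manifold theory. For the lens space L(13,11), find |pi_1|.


pi_1(L(p,q)) = Z/pZ for any q coprime to p.
|pi_1(L(13,11))| = 13

13


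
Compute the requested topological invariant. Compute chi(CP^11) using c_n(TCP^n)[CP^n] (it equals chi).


For any closed oriented manifold, <e(TM),[M]> = chi(M).
chi(CP^11) = 11+1 = 12

12


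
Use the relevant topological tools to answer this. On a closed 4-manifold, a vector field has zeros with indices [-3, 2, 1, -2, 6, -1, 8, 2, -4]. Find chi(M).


Poincare-Hopf: chi(M) = sum of indices of zeros.
chi = (-3) + (2) + (1) + (-2) + (6) + (-1) + (8) + (2) + (-4) = 9

9


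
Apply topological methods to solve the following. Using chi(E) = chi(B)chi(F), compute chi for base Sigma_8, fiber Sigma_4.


For a fiber bundle F -> E -> B (with CW structure): chi(E) = chi(B) * chi(F).
chi(Sigma_8) = -14, chi(Sigma_4) = -6.
chi(E) = (-14) * (-6) = 84

84


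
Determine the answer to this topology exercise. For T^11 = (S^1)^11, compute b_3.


By the Kunneth formula, b_k(T^n) = C(n,k).
b_3(T^11) = C(11,3).
C(11,3) = 11!/(3!*8!) = 165

165


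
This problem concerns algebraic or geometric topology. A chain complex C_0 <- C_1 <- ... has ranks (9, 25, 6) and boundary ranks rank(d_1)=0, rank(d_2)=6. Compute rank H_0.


rank H_k = rank(ker d_k) - rank(im d_{k+1}).
rank(ker d_0) = rank(C_0) - rank(d_0) = 9 - 0 = 9.
rank(im d_{0+1}) = 0.
rank H_0 = 9 - 0 = 9

9


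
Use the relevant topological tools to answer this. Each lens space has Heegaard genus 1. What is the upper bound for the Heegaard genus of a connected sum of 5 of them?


Heegaard genus satisfies g(A#B) <= g(A) + g(B).
Each lens space has g = 1.
Upper bound: 5 * 1 = 5

5


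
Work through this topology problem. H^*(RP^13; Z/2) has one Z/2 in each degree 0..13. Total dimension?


H^k(RP^13; Z/2) = Z/2 for each 0 <= k <= 13.
Total dimension = 13 + 1 = 14

14


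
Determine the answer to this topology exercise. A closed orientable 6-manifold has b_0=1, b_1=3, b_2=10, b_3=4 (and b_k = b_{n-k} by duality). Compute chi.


By Poincare duality b_k = b_{6-k}, so full Betti numbers: b_0=1, b_1=3, b_2=10, b_3=4, b_4=10, b_5=3, b_6=1.
chi = sum (-1)^k b_k = 12

12


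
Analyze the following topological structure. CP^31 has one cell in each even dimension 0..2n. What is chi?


CP^31 has one cell in each even dimension 0, 2, ..., 2*31 (31+1 cells total).
All cells are even-dimensional, so chi = number of cells.
chi = 31 + 1 = 32

32


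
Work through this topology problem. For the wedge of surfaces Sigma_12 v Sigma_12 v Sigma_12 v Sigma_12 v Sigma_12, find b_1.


For a wedge X v Y: reduced H_k(X v Y) = H_k(X) + H_k(Y).
Each Sigma_g contributes b_1 = 2g.
b_1 = 24 + 24 + 24 + 24 + 24 = 120

120


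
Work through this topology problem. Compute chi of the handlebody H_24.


A genus-g handlebody deformation retracts to a wedge of g circles.
chi(vee_g S^1) = 1 - g.
chi(H_24) = 1 - 24 = -23

-23


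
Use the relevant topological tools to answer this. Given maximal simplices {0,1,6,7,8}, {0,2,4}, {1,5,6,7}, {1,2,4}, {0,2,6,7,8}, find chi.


Enumerate all faces; f-vector: f_0=8, f_1=21, f_2=21, f_3=10, f_4=2.
chi = sum (-1)^k f_k = 0

0


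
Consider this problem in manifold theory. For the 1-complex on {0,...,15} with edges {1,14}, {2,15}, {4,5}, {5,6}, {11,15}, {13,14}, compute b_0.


Run DFS/union-find over 16 vertices.
V = 16, E = 6.
Number of components = 10

10


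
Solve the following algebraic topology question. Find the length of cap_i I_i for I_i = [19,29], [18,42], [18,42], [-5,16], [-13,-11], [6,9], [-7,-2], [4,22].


Intersection = [max(a_i), min(b_i)] = [19, -11].
Since 19 > -11, the intersection is empty.
Length = 0

0


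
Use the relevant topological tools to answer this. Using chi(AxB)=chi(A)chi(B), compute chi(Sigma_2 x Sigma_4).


chi(Sigma_2) = 2 - 2*2 = -2
chi(Sigma_4) = 2 - 2*4 = -6
chi(product) = (-2) * (-6) = 12

12


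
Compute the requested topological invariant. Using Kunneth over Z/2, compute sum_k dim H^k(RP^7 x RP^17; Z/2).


dim H^*(RP^n; Z/2) = n+1 (one Z/2 in each degree 0..n).
Total Betti number is multiplicative.
Total = (7+1) * (17+1) = 8 * 18 = 144

144


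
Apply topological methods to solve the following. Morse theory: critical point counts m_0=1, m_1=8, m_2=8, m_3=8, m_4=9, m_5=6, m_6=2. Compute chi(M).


Morse theory: chi(M) = sum_k (-1)^k m_k where m_k = #(index-k critical points).
= (1) + (-8) + (8) + (-8) + (9) + (-6) + (2) = -2

-2


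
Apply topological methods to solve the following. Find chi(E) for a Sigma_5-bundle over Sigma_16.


For a fiber bundle F -> E -> B (with CW structure): chi(E) = chi(B) * chi(F).
chi(Sigma_16) = -30, chi(Sigma_5) = -8.
chi(E) = (-30) * (-8) = 240

240


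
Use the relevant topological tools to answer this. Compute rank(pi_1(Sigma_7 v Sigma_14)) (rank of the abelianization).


For a wedge: H_1(A v B) = H_1(A) + H_1(B).
b_1(Sigma_7) = 14, b_1(Sigma_14) = 28.
b_1 = 14 + 28 = 42

42


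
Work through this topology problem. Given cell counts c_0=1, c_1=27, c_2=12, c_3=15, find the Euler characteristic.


chi = sum_k (-1)^k c_k.
= (-1)^0*1 + (-1)^1*27 + (-1)^2*12 + (-1)^3*15
= (1) + (-27) + (12) + (-15)
= -29

-29


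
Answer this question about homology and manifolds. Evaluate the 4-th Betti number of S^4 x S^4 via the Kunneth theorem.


Each S^d has Poincare polynomial 1 + t^d.
The product S^4 x S^4 has Poincare polynomial prod(1+t^d_i).
Expanding: b_0=1, b_4=2, b_8=1.
b_4 = 2

2


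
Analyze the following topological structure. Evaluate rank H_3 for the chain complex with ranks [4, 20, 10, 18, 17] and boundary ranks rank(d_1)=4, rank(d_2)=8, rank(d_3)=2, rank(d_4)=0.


rank H_k = rank(ker d_k) - rank(im d_{k+1}).
rank(ker d_3) = rank(C_3) - rank(d_3) = 18 - 2 = 16.
rank(im d_{3+1}) = 0.
rank H_3 = 16 - 0 = 16

16


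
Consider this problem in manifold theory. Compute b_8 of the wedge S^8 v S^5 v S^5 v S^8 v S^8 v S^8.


For a wedge of spheres, H_k (k>0) is free on one generator per sphere of dimension k.
Spheres of dimension 8: count = 4.
b_8 = 4

4


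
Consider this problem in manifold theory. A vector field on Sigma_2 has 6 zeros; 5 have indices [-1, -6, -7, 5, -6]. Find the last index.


Poincare-Hopf: sum of indices = chi(M).
chi(Sigma_2) = 2 - 2*2 = -2.
Sum of known indices = -15.
x = chi - (sum known) = -2 - (-15) = 13

13


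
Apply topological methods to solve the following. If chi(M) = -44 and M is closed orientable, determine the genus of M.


chi = 2 - 2g for closed orientable surfaces.
-44 = 2 - 2g
2g = 2 - (-44) = 46
g = 23

23


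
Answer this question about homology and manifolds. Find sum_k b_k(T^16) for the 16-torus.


b_k(T^16) = C(16,k), so the sum over k is sum_k C(16,k) = 2^16.
Total = 2^16 = 65536

65536


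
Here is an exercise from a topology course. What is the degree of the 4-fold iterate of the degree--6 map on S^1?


deg(f) = -6. Degree is multiplicative: deg(f^4) = (deg f)^4.
deg(f^4) = (-6)^4 = 1296

1296


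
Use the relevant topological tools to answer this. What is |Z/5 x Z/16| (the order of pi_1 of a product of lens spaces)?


pi_1(X x Y) = pi_1(X) x pi_1(Y).
pi_1(L(5,1)) = Z/5, pi_1(L(16,1)) = Z/16.
|Z/5 x Z/16| = 5 * 16 = 80

80


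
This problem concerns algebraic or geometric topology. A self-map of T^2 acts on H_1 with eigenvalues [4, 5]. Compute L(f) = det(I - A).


For a torus self-map: L(f) = det(I - A) where A acts on H_1.
L(f) = (1-4) * (1-5) = -3 * -4 = 12

12


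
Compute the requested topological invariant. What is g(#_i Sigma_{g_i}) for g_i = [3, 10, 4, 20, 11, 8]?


Genus is additive under connected sum of orientable surfaces.
g = 3 + 10 + 4 + 20 + 11 + 8 = 56

56


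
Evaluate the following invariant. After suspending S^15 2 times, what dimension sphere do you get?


Each suspension raises dimension by 1: Sigma S^n = S^{n+1}.
Sigma^2 S^15 = S^{15+2} = S^17

17


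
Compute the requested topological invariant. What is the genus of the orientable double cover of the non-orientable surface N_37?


chi(N_37) = 2 - 37 = -35.
Double cover: chi(Sigma_g) = 2 * chi(N_37) = 2*(-35) = -70.
2 - 2g = -70, so g = (2 - (-70))/2 = 72/2 = 36

36


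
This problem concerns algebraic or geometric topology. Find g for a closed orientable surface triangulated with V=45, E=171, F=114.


chi = V - E + F = 45 - 171 + 114 = -12
For orientable closed surface: chi = 2 - 2g, so g = (2 - chi)/2.
g = (2 - (-12)) / 2 = 14 / 2 = 7

7


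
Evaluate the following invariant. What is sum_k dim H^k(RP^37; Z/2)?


H^k(RP^37; Z/2) = Z/2 for each 0 <= k <= 37.
Total dimension = 37 + 1 = 38

38


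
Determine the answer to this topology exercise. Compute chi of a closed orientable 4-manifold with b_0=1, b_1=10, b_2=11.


By Poincare duality b_k = b_{4-k}, so full Betti numbers: b_0=1, b_1=10, b_2=11, b_3=10, b_4=1.
chi = sum (-1)^k b_k = -7

-7


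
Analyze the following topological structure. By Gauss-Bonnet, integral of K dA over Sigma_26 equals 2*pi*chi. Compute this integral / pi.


Gauss-Bonnet: integral K dA = 2*pi*chi(M).
chi(Sigma_26) = 2 - 2*26 = -50.
(integral K dA)/pi = 2*chi = 2*(-50) = -100

-100


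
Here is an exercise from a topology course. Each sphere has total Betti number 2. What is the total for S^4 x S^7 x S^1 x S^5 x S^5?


Total Betti number is multiplicative under products.
Each S^d (d>=1) has total Betti number 2.
There are 5 sphere factors.
Total = 2^5 = 32

32


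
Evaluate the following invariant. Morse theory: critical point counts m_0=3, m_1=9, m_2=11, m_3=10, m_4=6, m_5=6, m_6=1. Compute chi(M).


Morse theory: chi(M) = sum_k (-1)^k m_k where m_k = #(index-k critical points).
= (3) + (-9) + (11) + (-10) + (6) + (-6) + (1) = -4

-4


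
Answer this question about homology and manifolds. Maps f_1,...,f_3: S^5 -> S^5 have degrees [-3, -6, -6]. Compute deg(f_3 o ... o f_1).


Degree is multiplicative: deg(composition) = product of degrees.
= (-3) * (-6) * (-6) = -108

-108


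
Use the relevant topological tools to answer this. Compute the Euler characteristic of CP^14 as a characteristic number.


For any closed oriented manifold, <e(TM),[M]> = chi(M).
chi(CP^14) = 14+1 = 15

15


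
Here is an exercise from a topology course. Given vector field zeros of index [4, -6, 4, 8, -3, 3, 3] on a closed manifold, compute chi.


Poincare-Hopf: chi(M) = sum of indices of zeros.
chi = (4) + (-6) + (4) + (8) + (-3) + (3) + (3) = 13

13


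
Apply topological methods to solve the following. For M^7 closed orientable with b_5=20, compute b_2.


Poincare duality for closed orientable n-manifolds: b_k = b_{n-k}.
Here n = 7, so b_2 = b_5 = 20

20


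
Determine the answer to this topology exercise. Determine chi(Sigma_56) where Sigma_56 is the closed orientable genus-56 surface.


For a closed orientable surface of genus g: chi = 2 - 2g.
Here g = 56.
chi = 2 - 2*56 = 2 - 112 = -110

-110


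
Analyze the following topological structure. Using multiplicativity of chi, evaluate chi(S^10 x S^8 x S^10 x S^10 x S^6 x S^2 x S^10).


chi is multiplicative: chi(X x Y) = chi(X) chi(Y).
Each even-dim sphere has chi = 2. There are 7 factors.
chi = 2^7 = 128

128


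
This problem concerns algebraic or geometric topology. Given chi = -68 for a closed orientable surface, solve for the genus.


chi = 2 - 2g for closed orientable surfaces.
-68 = 2 - 2g
2g = 2 - (-68) = 70
g = 35

35


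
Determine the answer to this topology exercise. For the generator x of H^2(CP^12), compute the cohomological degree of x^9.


|x| = 2 in H^*(CP^n).
|x^9| = 9 * |x| = 9 * 2 = 18

18


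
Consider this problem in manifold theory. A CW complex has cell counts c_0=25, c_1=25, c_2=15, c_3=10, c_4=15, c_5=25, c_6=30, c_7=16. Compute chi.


chi = sum_k (-1)^k c_k.
= (-1)^0*25 + (-1)^1*25 + (-1)^2*15 + (-1)^3*10 + (-1)^4*15 + (-1)^5*25 + (-1)^6*30 + (-1)^7*16
= (25) + (-25) + (15) + (-10) + (15) + (-25) + (30) + (-16)
= 9

9


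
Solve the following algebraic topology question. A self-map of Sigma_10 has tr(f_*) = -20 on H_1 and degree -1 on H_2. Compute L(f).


L(f) = tr(f_0*) - tr(f_1*) + tr(f_2*).
= 1 - (-20) + (-1)
= 20

20


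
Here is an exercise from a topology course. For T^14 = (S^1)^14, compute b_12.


By the Kunneth formula, b_k(T^n) = C(n,k).
b_12(T^14) = C(14,12).
C(14,12) = 14!/(12!*2!) = 91

91


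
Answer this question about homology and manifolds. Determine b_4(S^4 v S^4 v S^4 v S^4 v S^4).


For a wedge of spheres, H_k (k>0) is free on one generator per sphere of dimension k.
Spheres of dimension 4: count = 5.
b_4 = 5

5


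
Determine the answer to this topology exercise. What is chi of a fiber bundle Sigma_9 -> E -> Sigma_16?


For a fiber bundle F -> E -> B (with CW structure): chi(E) = chi(B) * chi(F).
chi(Sigma_16) = -30, chi(Sigma_9) = -16.
chi(E) = (-30) * (-16) = 480

480


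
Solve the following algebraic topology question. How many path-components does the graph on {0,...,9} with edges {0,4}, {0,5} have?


Run DFS/union-find over 10 vertices.
V = 10, E = 2.
Number of components = 8

8


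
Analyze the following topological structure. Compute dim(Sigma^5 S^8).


Each suspension raises dimension by 1: Sigma S^n = S^{n+1}.
Sigma^5 S^8 = S^{8+5} = S^13

13


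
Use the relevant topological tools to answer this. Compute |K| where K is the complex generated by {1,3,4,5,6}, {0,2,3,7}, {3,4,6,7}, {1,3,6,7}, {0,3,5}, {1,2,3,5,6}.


Each maximal simplex on m vertices has 2^m - 1 nonempty faces.
Take the union (dedupe shared faces).
Total distinct faces = 71

71


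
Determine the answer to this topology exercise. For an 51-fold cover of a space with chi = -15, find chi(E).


For a finite covering: chi(E) = (number of sheets) * chi(B).
chi(E) = 51 * (-15) = -765

-765


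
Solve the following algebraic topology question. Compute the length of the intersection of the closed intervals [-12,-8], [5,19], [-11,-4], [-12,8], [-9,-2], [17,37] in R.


Intersection = [max(a_i), min(b_i)] = [17, -8].
Since 17 > -8, the intersection is empty.
Length = 0

0


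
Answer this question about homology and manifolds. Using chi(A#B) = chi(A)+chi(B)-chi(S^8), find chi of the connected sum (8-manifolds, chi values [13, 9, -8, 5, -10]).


For n-manifolds: chi(A#B) = chi(A) + chi(B) - chi(S^8).
chi(S^8) = 1 + (-1)^8 = 2.
chi(#) = (sum chi_i) - (5-1)*chi(S^8) = 9 - 4*2 = 1

1


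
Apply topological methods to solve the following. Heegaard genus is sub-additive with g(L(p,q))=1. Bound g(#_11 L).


Heegaard genus satisfies g(A#B) <= g(A) + g(B).
Each lens space has g = 1.
Upper bound: 11 * 1 = 11

11


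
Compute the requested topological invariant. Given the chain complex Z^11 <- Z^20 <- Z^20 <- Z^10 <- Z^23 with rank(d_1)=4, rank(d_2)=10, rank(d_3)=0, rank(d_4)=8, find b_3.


rank H_k = rank(ker d_k) - rank(im d_{k+1}).
rank(ker d_3) = rank(C_3) - rank(d_3) = 10 - 0 = 10.
rank(im d_{3+1}) = 8.
rank H_3 = 10 - 8 = 2

2


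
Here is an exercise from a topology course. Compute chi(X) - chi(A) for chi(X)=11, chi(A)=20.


Relative Euler characteristic: chi(X, A) = chi(X) - chi(A).
= 11 - (20) = -9

-9


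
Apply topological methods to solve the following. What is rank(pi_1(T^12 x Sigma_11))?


pi_1(A x B) = pi_1(A) x pi_1(B); rank of abelianization = b_1.
b_1(T^12) = 12, b_1(Sigma_11) = 2*11 = 22.
b_1(product) = 12 + 22 = 34

34


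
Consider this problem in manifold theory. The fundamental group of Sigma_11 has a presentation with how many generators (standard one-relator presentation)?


Standard presentation: pi_1(Sigma_g) = <a_1,b_1,...,a_g,b_g | [a_1,b_1]...[a_g,b_g] = 1>.
Number of generators = 2g = 2*11 = 22

22


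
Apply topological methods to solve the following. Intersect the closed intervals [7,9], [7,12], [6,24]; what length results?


Intersection = [max(a_i), min(b_i)] = [7, 9].
Length = 9 - 7 = 2

2


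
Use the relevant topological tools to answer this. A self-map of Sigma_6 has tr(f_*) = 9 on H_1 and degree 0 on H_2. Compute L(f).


L(f) = tr(f_0*) - tr(f_1*) + tr(f_2*).
= 1 - (9) + (0)
= -8

-8


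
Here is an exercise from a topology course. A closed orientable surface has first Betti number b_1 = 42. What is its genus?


For a closed orientable surface: b_1 = 2g.
42 = 2g
g = 42 / 2 = 21

21


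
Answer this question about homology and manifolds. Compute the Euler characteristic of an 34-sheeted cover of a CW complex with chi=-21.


For a finite covering: chi(E) = (number of sheets) * chi(B).
chi(E) = 34 * (-21) = -714

-714


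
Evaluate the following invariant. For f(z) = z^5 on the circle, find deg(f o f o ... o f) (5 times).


deg(f) = 5. Degree is multiplicative: deg(f^5) = (deg f)^5.
deg(f^5) = (5)^5 = 3125

3125


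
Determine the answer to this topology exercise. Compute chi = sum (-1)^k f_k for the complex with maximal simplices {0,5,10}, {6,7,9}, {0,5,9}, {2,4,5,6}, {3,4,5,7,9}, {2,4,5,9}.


Enumerate all faces; f-vector: f_0=9, f_1=22, f_2=19, f_3=7, f_4=1.
chi = sum (-1)^k f_k = 0

0


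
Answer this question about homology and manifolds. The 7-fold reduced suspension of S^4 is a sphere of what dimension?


Each suspension raises dimension by 1: Sigma S^n = S^{n+1}.
Sigma^7 S^4 = S^{4+7} = S^11

11


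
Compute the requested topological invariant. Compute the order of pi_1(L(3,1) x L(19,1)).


pi_1(X x Y) = pi_1(X) x pi_1(Y).
pi_1(L(3,1)) = Z/3, pi_1(L(19,1)) = Z/19.
|Z/3 x Z/19| = 3 * 19 = 57

57


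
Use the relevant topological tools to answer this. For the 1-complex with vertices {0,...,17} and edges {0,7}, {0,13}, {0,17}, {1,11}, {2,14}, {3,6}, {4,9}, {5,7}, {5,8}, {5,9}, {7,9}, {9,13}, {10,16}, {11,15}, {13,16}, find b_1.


b_1 = E - V + (number of components).
E = 15, V = 18, components = 5.
b_1 = 15 - 18 + 5 = 2

2


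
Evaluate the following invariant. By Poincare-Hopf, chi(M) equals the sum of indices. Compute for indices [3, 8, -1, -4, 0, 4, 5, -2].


Poincare-Hopf: chi(M) = sum of indices of zeros.
chi = (3) + (8) + (-1) + (-4) + (0) + (4) + (5) + (-2) = 13

13


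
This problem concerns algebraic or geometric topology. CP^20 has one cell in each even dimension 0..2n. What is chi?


CP^20 has one cell in each even dimension 0, 2, ..., 2*20 (20+1 cells total).
All cells are even-dimensional, so chi = number of cells.
chi = 20 + 1 = 21

21


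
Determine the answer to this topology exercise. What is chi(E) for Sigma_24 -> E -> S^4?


chi(S^4) = 2 (n even), chi(Sigma_24) = 2 - 2*24 = -46.
chi(E) = 2 * (-46) = -92

-92


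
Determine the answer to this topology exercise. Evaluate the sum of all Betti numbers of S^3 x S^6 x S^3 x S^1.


Total Betti number is multiplicative under products.
Each S^d (d>=1) has total Betti number 2.
There are 4 sphere factors.
Total = 2^4 = 16

16


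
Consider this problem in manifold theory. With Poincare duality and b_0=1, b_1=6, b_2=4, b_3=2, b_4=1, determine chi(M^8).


By Poincare duality b_k = b_{8-k}, so full Betti numbers: b_0=1, b_1=6, b_2=4, b_3=2, b_4=1, b_5=2, b_6=4, b_7=6, b_8=1.
chi = sum (-1)^k b_k = -5

-5


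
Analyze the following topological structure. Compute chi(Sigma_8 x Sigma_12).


chi(Sigma_8) = 2 - 2*8 = -14
chi(Sigma_12) = 2 - 2*12 = -22
chi(product) = (-14) * (-22) = 308

308


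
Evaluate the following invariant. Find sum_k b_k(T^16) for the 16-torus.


b_k(T^16) = C(16,k), so the sum over k is sum_k C(16,k) = 2^16.
Total = 2^16 = 65536

65536


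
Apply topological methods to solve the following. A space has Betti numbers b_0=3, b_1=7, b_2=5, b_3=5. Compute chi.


chi = sum_k (-1)^k b_k.
= (3) + (-7) + (5) + (-5)
= -4

-4


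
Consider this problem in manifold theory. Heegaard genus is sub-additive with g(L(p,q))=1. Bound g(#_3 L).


Heegaard genus satisfies g(A#B) <= g(A) + g(B).
Each lens space has g = 1.
Upper bound: 3 * 1 = 3

3


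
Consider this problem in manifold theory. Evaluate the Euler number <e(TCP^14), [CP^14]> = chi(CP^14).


For any closed oriented manifold, <e(TM),[M]> = chi(M).
chi(CP^14) = 14+1 = 15

15


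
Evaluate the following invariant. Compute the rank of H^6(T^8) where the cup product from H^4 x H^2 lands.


Cup product: H^p x H^q -> H^{p+q}; here p+q = 4+2 = 6.
rank H^k(T^n) = C(n,k).
C(8,6) = 28

28


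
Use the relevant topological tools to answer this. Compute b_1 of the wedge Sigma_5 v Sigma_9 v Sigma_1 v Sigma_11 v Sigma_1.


For a wedge X v Y: reduced H_k(X v Y) = H_k(X) + H_k(Y).
Each Sigma_g contributes b_1 = 2g.
b_1 = 10 + 18 + 2 + 22 + 2 = 54

54


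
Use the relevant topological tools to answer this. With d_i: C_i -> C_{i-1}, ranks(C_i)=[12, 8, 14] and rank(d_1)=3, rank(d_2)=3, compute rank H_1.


rank H_k = rank(ker d_k) - rank(im d_{k+1}).
rank(ker d_1) = rank(C_1) - rank(d_1) = 8 - 3 = 5.
rank(im d_{1+1}) = 3.
rank H_1 = 5 - 3 = 2

2


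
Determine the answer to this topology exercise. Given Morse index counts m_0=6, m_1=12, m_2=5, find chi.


Morse theory: chi(M) = sum_k (-1)^k m_k where m_k = #(index-k critical points).
= (6) + (-12) + (5) = -1

-1


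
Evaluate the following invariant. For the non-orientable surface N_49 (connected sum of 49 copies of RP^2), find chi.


For a non-orientable closed surface with k crosscaps: chi = 2 - k.
Here k = 49.
chi = 2 - 49 = -47

-47


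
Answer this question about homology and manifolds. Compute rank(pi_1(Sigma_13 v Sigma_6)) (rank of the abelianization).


For a wedge: H_1(A v B) = H_1(A) + H_1(B).
b_1(Sigma_13) = 26, b_1(Sigma_6) = 12.
b_1 = 26 + 12 = 38

38


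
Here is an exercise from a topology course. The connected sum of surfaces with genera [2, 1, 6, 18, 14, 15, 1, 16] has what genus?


Genus is additive under connected sum of orientable surfaces.
g = 2 + 1 + 6 + 18 + 14 + 15 + 1 + 16 = 73

73


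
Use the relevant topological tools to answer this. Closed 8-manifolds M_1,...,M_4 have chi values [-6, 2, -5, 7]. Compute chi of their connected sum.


For n-manifolds: chi(A#B) = chi(A) + chi(B) - chi(S^8).
chi(S^8) = 1 + (-1)^8 = 2.
chi(#) = (sum chi_i) - (4-1)*chi(S^8) = -2 - 3*2 = -8

-8


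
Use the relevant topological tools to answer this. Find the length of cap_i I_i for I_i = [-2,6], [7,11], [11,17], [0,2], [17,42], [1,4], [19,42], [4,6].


Intersection = [max(a_i), min(b_i)] = [19, 2].
Since 19 > 2, the intersection is empty.
Length = 0

0


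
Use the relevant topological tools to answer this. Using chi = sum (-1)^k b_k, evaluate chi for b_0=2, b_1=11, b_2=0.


chi = sum_k (-1)^k b_k.
= (2) + (-11) + (0)
= -9

-9


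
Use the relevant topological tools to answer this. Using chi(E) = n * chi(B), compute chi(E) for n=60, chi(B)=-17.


For a finite covering: chi(E) = (number of sheets) * chi(B).
chi(E) = 60 * (-17) = -1020

-1020


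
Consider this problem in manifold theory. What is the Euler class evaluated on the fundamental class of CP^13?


For any closed oriented manifold, <e(TM),[M]> = chi(M).
chi(CP^13) = 13+1 = 14

14


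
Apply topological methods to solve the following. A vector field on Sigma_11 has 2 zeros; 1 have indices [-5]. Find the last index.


Poincare-Hopf: sum of indices = chi(M).
chi(Sigma_11) = 2 - 2*11 = -20.
Sum of known indices = -5.
x = chi - (sum known) = -20 - (-5) = -15

-15


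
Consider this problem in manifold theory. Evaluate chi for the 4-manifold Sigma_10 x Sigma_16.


chi(Sigma_10) = 2 - 2*10 = -18
chi(Sigma_16) = 2 - 2*16 = -30
chi(product) = (-18) * (-30) = 540

540


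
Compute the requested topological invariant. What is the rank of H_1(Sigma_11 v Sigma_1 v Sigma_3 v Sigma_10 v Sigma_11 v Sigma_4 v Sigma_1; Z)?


For a wedge X v Y: reduced H_k(X v Y) = H_k(X) + H_k(Y).
Each Sigma_g contributes b_1 = 2g.
b_1 = 22 + 2 + 6 + 20 + 22 + 8 + 2 = 82

82


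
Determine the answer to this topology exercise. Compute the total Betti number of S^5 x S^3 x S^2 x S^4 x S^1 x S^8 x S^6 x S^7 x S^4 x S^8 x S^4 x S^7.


Total Betti number is multiplicative under products.
Each S^d (d>=1) has total Betti number 2.
There are 12 sphere factors.
Total = 2^12 = 4096

4096


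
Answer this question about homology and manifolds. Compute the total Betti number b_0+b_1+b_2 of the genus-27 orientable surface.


For Sigma_27: b_0 = 1, b_1 = 2g = 54, b_2 = 1.
Total = 1 + 54 + 1 = 56

56


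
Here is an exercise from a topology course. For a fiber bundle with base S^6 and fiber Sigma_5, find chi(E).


chi(S^6) = 2 (n even), chi(Sigma_5) = 2 - 2*5 = -8.
chi(E) = 2 * (-8) = -16

-16


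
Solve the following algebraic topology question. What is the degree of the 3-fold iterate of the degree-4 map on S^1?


deg(f) = 4. Degree is multiplicative: deg(f^3) = (deg f)^3.
deg(f^3) = (4)^3 = 64

64


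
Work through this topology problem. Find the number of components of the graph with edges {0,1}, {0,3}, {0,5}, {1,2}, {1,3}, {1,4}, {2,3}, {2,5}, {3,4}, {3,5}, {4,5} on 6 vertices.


Run DFS/union-find over 6 vertices.
V = 6, E = 11.
Number of components = 1

1


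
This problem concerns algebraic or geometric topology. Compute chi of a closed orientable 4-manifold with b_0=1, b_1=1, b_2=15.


By Poincare duality b_k = b_{4-k}, so full Betti numbers: b_0=1, b_1=1, b_2=15, b_3=1, b_4=1.
chi = sum (-1)^k b_k = 15

15


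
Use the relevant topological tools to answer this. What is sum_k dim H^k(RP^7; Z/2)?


H^k(RP^7; Z/2) = Z/2 for each 0 <= k <= 7.
Total dimension = 7 + 1 = 8

8


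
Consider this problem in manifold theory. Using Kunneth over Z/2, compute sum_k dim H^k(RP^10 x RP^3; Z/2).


dim H^*(RP^n; Z/2) = n+1 (one Z/2 in each degree 0..n).
Total Betti number is multiplicative.
Total = (10+1) * (3+1) = 11 * 4 = 44

44


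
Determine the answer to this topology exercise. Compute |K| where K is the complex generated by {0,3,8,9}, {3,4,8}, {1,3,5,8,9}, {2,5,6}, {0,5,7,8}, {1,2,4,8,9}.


Each maximal simplex on m vertices has 2^m - 1 nonempty faces.
Take the union (dedupe shared faces).
Total distinct faces = 80

80


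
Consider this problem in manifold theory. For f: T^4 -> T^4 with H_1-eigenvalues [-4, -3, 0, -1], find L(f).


For a torus self-map: L(f) = det(I - A) where A acts on H_1.
L(f) = (1--4) * (1--3) * (1-0) * (1--1) = 5 * 4 * 1 * 2 = 40

40


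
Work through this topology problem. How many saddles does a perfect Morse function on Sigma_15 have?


A perfect Morse function has m_k = b_k.
For Sigma_15: b_0=1, b_1=2g=30, b_2=1.
Saddles m_1 = 2g = 30

30


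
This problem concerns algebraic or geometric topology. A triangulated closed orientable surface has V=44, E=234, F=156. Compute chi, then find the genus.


chi = V - E + F = 44 - 234 + 156 = -34
For orientable closed surface: chi = 2 - 2g, so g = (2 - chi)/2.
g = (2 - (-34)) / 2 = 36 / 2 = 18

18


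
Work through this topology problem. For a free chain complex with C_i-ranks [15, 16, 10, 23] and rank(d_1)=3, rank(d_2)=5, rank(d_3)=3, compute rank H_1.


rank H_k = rank(ker d_k) - rank(im d_{k+1}).
rank(ker d_1) = rank(C_1) - rank(d_1) = 16 - 3 = 13.
rank(im d_{1+1}) = 5.
rank H_1 = 13 - 5 = 8

8


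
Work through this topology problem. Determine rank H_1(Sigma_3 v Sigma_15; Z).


For a wedge: H_1(A v B) = H_1(A) + H_1(B).
b_1(Sigma_3) = 6, b_1(Sigma_15) = 30.
b_1 = 6 + 30 = 36

36


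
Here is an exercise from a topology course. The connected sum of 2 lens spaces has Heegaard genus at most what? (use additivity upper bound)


Heegaard genus satisfies g(A#B) <= g(A) + g(B).
Each lens space has g = 1.
Upper bound: 2 * 1 = 2

2


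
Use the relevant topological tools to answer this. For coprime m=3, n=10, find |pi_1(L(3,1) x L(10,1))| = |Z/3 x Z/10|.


pi_1(X x Y) = pi_1(X) x pi_1(Y).
pi_1(L(3,1)) = Z/3, pi_1(L(10,1)) = Z/10.
|Z/3 x Z/10| = 3 * 10 = 30

30


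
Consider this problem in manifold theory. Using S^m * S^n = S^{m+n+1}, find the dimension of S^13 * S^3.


Join of spheres: S^m * S^n = S^{m+n+1}.
dim = 13 + 3 + 1 = 17

17
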